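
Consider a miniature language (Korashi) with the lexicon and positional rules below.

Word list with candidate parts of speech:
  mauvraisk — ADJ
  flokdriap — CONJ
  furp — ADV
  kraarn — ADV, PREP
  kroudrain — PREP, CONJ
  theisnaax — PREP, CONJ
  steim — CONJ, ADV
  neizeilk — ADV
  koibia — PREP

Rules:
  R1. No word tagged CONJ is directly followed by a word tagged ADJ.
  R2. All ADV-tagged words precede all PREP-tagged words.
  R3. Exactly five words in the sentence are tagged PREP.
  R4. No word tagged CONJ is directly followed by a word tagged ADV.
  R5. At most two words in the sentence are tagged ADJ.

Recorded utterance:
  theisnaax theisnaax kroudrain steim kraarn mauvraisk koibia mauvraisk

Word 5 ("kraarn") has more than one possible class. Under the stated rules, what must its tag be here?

PREP

Candidates per position — 1:theisnaax {PREP,CONJ}; 2:theisnaax {PREP,CONJ}; 3:kroudrain {PREP,CONJ}; 4:steim {CONJ,ADV}; 5:kraarn {ADV,PREP}; 6:mauvraisk {ADJ}; 7:koibia {PREP}; 8:mauvraisk {ADJ}.
Position 1: tagging it CONJ would leave rule 3 unsatisfiable, so it must be PREP.
Position 2: tagging it CONJ would leave rule 3 unsatisfiable, so it must be PREP.
Position 3: tagging it CONJ would leave rule 3 unsatisfiable, so it must be PREP.
Position 4: tagging it ADV would leave rule 2 unsatisfiable, so it must be CONJ.
Position 5: tagging it ADV would leave rule 2 unsatisfiable, so it must be PREP.
That leaves exactly one tagging: PREP PREP PREP CONJ PREP ADJ PREP ADJ.
Verifying each rule — rule 1 satisfied; rule 2 satisfied; rule 3 satisfied; rule 4 satisfied; rule 5 satisfied.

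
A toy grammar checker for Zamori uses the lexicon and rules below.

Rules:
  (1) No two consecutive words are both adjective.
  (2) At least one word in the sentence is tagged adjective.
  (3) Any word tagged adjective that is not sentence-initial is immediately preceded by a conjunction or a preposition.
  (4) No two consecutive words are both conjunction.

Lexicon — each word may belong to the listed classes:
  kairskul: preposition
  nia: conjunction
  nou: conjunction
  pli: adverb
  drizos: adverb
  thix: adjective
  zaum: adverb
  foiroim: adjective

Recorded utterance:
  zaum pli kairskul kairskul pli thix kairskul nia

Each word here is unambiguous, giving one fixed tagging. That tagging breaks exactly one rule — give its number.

Fixed tagging: adverb adverb preposition preposition adverb adjective preposition conjunction.
Rule check: R1 pass, R2 pass, R3 fail, R4 pass.
Only rule 3 fails.

3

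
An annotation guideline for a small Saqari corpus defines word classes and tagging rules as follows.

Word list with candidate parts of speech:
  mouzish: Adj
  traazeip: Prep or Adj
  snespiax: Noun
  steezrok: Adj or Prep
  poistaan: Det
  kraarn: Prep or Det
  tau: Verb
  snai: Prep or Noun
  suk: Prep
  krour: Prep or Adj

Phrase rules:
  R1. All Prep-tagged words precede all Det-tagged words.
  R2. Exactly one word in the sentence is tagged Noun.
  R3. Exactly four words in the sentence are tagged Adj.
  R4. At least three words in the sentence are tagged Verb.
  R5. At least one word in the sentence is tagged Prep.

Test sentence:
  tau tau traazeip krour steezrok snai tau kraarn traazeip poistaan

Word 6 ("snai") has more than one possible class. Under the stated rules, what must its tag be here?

Candidates per position — 1:tau {Verb}; 2:tau {Verb}; 3:traazeip {Prep,Adj}; 4:krour {Prep,Adj}; 5:steezrok {Adj,Prep}; 6:snai {Prep,Noun}; 7:tau {Verb}; 8:kraarn {Prep,Det}; 9:traazeip {Prep,Adj}; 10:poistaan {Det}.
Word 3 cannot be Prep — rule 3 would then fail for every completion. It is Adj.
Word 4 cannot be Prep — rule 3 would then fail for every completion. It is Adj.
Word 5 cannot be Prep — rule 3 would then fail for every completion. It is Adj.
Word 6 cannot be Prep — rule 2 would then fail for every completion. It is Noun.
Word 9 cannot be Prep — rule 3 would then fail for every completion. It is Adj.
Word 8 cannot be Det — rule 5 would then fail for every completion. It is Prep.
The unique satisfying tagging is: Verb Verb Adj Adj Adj Noun Verb Prep Adj Det.
Rule-by-rule: rule 1 holds; rule 2 holds; rule 3 holds; rule 4 holds; rule 5 holds.

Noun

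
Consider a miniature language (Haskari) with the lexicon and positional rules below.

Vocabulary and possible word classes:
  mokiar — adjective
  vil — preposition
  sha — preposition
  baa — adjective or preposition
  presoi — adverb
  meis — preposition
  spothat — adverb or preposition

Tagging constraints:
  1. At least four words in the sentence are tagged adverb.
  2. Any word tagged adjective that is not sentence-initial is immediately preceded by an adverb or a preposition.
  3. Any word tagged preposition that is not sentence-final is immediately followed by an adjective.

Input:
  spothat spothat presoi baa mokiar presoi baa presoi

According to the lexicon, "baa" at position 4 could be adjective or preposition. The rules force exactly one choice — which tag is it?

preposition

Candidates per position — 1:spothat {adverb,preposition}; 2:spothat {adverb,preposition}; 3:presoi {adverb}; 4:baa {adjective,preposition}; 5:mokiar {adjective}; 6:presoi {adverb}; 7:baa {adjective,preposition}; 8:presoi {adverb}.
Position 1: tagging it preposition would leave rule 3 unsatisfiable, so it must be adverb.
Position 2: tagging it preposition would leave rule 3 unsatisfiable, so it must be adverb.
Position 4: tagging it adjective would leave rule 2 unsatisfiable, so it must be preposition.
Position 7: tagging it preposition would leave rule 3 unsatisfiable, so it must be adjective.
So the tagging must be: adverb adverb adverb preposition adjective adverb adjective adverb.
Checking: rule 1 satisfied; rule 2 satisfied; rule 3 satisfied.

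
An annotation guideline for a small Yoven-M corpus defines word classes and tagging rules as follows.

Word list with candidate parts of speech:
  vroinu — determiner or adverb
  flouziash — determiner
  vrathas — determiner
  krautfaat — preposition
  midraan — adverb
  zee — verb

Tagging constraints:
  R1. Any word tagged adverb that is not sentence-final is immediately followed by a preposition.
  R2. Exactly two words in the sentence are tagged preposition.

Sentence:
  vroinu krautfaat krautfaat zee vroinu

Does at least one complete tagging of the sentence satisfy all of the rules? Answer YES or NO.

Candidates per position — 1:vroinu {determiner,adverb}; 2:krautfaat {preposition}; 3:krautfaat {preposition}; 4:zee {verb}; 5:vroinu {determiner,adverb}.
One satisfying assignment: adverb preposition preposition verb determiner.
Verifying each rule — rule 1 satisfied; rule 2 satisfied.

YES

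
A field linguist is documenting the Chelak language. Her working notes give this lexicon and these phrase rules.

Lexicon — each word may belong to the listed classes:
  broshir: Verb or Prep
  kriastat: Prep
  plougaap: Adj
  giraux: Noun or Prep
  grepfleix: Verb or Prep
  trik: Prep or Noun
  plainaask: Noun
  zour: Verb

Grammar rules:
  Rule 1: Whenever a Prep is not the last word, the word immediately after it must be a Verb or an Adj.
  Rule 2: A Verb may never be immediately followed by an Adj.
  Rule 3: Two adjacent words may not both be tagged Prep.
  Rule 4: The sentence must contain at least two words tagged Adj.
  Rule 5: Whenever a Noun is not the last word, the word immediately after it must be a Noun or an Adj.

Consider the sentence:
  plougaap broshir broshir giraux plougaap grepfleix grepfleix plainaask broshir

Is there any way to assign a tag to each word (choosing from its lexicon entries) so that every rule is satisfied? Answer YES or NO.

NO

Candidates per position — 1:plougaap {Adj}; 2:broshir {Verb,Prep}; 3:broshir {Verb,Prep}; 4:giraux {Noun,Prep}; 5:plougaap {Adj}; 6:grepfleix {Verb,Prep}; 7:grepfleix {Verb,Prep}; 8:plainaask {Noun}; 9:broshir {Verb,Prep}.
Rule 5 cannot be satisfied by any choice of tags from the lexicon.
So there is no consistent tagging.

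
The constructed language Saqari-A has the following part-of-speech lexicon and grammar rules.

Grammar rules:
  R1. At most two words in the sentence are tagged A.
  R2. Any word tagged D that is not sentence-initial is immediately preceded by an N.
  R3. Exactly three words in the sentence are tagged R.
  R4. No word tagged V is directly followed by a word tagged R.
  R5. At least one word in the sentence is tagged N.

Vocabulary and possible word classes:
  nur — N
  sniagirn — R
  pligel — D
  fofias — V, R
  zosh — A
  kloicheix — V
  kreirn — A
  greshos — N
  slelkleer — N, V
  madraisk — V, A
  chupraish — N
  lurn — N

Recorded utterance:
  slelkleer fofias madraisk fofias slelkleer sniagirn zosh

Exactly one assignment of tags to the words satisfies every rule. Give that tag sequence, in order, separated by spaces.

Candidates per position — 1:slelkleer {N,V}; 2:fofias {V,R}; 3:madraisk {V,A}; 4:fofias {V,R}; 5:slelkleer {N,V}; 6:sniagirn {R}; 7:zosh {A}.
At position 2, choosing V makes rule 3 impossible to satisfy; hence R.
At position 4, choosing V makes rule 3 impossible to satisfy; hence R.
At position 5, choosing V makes rule 4 impossible to satisfy; hence N.
At position 1, choosing V makes rule 4 impossible to satisfy; hence N.
At position 3, choosing V makes rule 4 impossible to satisfy; hence A.
That leaves exactly one tagging: N R A R N R A.
Check: rule 1 satisfied; rule 2 satisfied; rule 3 satisfied; rule 4 satisfied; rule 5 satisfied.

N R A R N R A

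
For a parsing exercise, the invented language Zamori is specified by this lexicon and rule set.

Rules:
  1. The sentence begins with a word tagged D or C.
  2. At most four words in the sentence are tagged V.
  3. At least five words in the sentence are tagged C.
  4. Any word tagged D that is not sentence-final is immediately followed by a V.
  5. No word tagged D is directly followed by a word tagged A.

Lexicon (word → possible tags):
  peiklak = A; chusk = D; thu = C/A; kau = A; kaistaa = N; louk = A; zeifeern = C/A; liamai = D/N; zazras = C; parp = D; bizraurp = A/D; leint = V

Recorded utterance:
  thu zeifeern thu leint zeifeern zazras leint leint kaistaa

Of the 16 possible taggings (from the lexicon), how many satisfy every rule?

Candidates per position — 1:thu {C,A}; 2:zeifeern {C,A}; 3:thu {C,A}; 4:leint {V}; 5:zeifeern {C,A}; 6:zazras {C}; 7:leint {V}; 8:leint {V}; 9:kaistaa {N}.
There are 16 candidate sequences in total.
The sequences that satisfy every rule: C C C V C C V V N.
Count = 1.

1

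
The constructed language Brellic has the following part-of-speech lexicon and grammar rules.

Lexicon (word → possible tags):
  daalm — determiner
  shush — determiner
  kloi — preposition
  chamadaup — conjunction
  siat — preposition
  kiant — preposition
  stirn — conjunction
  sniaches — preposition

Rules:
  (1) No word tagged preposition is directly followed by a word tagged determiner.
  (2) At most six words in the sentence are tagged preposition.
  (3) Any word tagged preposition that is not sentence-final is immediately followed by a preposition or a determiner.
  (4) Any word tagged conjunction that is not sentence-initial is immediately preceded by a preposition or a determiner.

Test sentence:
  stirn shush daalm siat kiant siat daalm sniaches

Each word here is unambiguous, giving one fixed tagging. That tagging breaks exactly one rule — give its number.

1

Fixed tagging: conjunction determiner determiner preposition preposition preposition determiner preposition.
Rule check: R1 fails, R2 ok, R3 ok, R4 ok.
Only rule 1 fails.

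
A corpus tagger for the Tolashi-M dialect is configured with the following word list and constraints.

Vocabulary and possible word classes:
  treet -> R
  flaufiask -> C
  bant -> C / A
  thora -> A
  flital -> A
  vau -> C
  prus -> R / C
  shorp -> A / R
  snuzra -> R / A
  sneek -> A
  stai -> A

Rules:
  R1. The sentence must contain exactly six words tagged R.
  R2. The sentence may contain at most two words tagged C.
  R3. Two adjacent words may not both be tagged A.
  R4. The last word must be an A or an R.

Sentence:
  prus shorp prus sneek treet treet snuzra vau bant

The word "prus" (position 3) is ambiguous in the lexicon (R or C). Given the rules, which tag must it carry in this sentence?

Candidates per position — 1:prus {R,C}; 2:shorp {A,R}; 3:prus {R,C}; 4:sneek {A}; 5:treet {R}; 6:treet {R}; 7:snuzra {R,A}; 8:vau {C}; 9:bant {C,A}.
Position 1: C is ruled out by rule 1; that leaves R.
Position 2: A is ruled out by rule 1; that leaves R.
Position 3: C is ruled out by rule 1; that leaves R.
Position 7: A is ruled out by rule 1; that leaves R.
Position 9: C is ruled out by rule 4; that leaves A.
The only consistent sequence is: R R R A R R R C A.
Verifying each rule — rule 1 ✓; rule 2 ✓; rule 3 ✓; rule 4 ✓.

R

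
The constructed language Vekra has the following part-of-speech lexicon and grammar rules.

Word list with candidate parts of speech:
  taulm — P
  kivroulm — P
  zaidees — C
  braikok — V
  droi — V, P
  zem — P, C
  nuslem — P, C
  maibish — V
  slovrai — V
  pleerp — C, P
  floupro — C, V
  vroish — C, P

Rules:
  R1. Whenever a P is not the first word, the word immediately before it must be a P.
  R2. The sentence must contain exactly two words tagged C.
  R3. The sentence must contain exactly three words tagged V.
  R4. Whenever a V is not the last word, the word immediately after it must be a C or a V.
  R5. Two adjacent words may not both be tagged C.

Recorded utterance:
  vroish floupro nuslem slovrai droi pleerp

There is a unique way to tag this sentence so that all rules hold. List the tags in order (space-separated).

P V C V V C

Candidates per position — 1:vroish {C,P}; 2:floupro {C,V}; 3:nuslem {P,C}; 4:slovrai {V}; 5:droi {V,P}; 6:pleerp {C,P}.
At position 2, choosing C makes rule 3 impossible to satisfy; hence V.
At position 3, choosing P makes rule 1 impossible to satisfy; hence C.
At position 5, choosing P makes rule 1 impossible to satisfy; hence V.
At position 6, choosing P makes rule 1 impossible to satisfy; hence C.
At position 1, choosing C makes rule 2 impossible to satisfy; hence P.
That leaves exactly one tagging: P V C V V C.
Check: rule 1 holds; rule 2 holds; rule 3 holds; rule 4 holds; rule 5 holds.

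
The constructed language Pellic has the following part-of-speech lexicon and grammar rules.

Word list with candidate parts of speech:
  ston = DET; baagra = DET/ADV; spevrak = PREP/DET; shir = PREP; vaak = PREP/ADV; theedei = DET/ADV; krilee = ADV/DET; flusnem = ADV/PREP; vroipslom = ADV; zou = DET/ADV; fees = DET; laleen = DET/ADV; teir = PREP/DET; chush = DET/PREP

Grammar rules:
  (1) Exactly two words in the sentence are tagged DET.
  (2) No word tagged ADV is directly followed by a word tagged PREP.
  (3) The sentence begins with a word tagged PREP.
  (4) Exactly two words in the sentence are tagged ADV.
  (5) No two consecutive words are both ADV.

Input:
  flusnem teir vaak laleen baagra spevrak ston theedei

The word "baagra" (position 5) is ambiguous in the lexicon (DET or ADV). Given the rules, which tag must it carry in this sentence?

DET

Candidates per position — 1:flusnem {ADV,PREP}; 2:teir {PREP,DET}; 3:vaak {PREP,ADV}; 4:laleen {DET,ADV}; 5:baagra {DET,ADV}; 6:spevrak {PREP,DET}; 7:ston {DET}; 8:theedei {DET,ADV}.
At position 1, choosing ADV makes rule 3 impossible to satisfy; hence PREP.
Position 5: the remaining choice is settled jointly with positions 2, 3, 4, 6, 8 — only DET at position 5 is part of a tagging that satisfies every rule.
That leaves exactly one tagging: PREP PREP PREP ADV DET PREP DET ADV.
Verifying each rule — rule 1 ✓; rule 2 ✓; rule 3 ✓; rule 4 ✓; rule 5 ✓.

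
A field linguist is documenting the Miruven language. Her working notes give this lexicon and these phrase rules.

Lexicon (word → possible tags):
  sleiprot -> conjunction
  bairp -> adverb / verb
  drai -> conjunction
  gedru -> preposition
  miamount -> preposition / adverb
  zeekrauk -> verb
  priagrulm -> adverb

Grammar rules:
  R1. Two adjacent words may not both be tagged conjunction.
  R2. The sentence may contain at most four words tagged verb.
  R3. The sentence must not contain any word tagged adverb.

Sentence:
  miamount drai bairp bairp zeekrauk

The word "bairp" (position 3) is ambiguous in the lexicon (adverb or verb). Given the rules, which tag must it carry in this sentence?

Candidates per position — 1:miamount {preposition,adverb}; 2:drai {conjunction}; 3:bairp {adverb,verb}; 4:bairp {adverb,verb}; 5:zeekrauk {verb}.
At position 1, choosing adverb makes rule 3 impossible to satisfy; hence preposition.
At position 3, choosing adverb makes rule 3 impossible to satisfy; hence verb.
At position 4, choosing adverb makes rule 3 impossible to satisfy; hence verb.
The only consistent sequence is: preposition conjunction verb verb verb.
Check: rule 1 ✓; rule 2 ✓; rule 3 ✓.

verb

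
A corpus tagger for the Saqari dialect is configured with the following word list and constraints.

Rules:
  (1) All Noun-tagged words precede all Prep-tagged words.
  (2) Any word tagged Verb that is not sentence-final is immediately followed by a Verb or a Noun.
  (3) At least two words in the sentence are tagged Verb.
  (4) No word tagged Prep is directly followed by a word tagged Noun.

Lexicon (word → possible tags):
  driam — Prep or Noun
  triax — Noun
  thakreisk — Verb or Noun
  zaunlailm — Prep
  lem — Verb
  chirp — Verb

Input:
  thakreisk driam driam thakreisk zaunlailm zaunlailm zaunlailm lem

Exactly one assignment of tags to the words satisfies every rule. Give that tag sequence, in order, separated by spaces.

Candidates per position — 1:thakreisk {Verb,Noun}; 2:driam {Prep,Noun}; 3:driam {Prep,Noun}; 4:thakreisk {Verb,Noun}; 5:zaunlailm {Prep}; 6:zaunlailm {Prep}; 7:zaunlailm {Prep}; 8:lem {Verb}.
At position 4, choosing Verb makes rule 2 impossible to satisfy; hence Noun.
At position 1, choosing Noun makes rule 3 impossible to satisfy; hence Verb.
At position 2, choosing Prep makes rule 1 impossible to satisfy; hence Noun.
At position 3, choosing Prep makes rule 1 impossible to satisfy; hence Noun.
The unique satisfying tagging is: Verb Noun Noun Noun Prep Prep Prep Verb.
Checking: rule 1 satisfied; rule 2 satisfied; rule 3 satisfied; rule 4 satisfied.

Verb Noun Noun Noun Prep Prep Prep Verb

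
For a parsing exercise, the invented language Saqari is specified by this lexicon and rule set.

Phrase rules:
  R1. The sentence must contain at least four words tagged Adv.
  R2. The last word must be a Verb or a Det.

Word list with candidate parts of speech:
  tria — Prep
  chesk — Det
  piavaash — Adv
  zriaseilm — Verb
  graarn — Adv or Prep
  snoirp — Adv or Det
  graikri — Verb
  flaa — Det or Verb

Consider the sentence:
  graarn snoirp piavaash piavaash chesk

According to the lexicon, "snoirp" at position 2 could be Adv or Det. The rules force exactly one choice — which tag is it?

Candidates per position — 1:graarn {Adv,Prep}; 2:snoirp {Adv,Det}; 3:piavaash {Adv}; 4:piavaash {Adv}; 5:chesk {Det}.
At position 1, choosing Prep makes rule 1 impossible to satisfy; hence Adv.
At position 2, choosing Det makes rule 1 impossible to satisfy; hence Adv.
So the tagging must be: Adv Adv Adv Adv Det.
Checking: rule 1 satisfied; rule 2 satisfied.

Adv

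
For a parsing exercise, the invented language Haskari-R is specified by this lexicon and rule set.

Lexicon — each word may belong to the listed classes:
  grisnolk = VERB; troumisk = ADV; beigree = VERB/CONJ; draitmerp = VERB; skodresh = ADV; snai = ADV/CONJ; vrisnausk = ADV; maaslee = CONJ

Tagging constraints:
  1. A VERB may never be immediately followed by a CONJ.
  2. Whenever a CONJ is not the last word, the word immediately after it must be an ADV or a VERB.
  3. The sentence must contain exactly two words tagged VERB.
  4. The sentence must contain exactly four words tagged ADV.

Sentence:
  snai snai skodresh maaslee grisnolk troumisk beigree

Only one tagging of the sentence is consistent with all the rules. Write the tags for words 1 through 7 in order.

ADV ADV ADV CONJ VERB ADV VERB

Candidates per position — 1:snai {ADV,CONJ}; 2:snai {ADV,CONJ}; 3:skodresh {ADV}; 4:maaslee {CONJ}; 5:grisnolk {VERB}; 6:troumisk {ADV}; 7:beigree {VERB,CONJ}.
If word 1 were CONJ, no tagging could satisfy rule 4; so word 1 is ADV.
If word 2 were CONJ, no tagging could satisfy rule 4; so word 2 is ADV.
If word 7 were CONJ, no tagging could satisfy rule 3; so word 7 is VERB.
The only consistent sequence is: ADV ADV ADV CONJ VERB ADV VERB.
Check: rule 1 ok; rule 2 ok; rule 3 ok; rule 4 ok.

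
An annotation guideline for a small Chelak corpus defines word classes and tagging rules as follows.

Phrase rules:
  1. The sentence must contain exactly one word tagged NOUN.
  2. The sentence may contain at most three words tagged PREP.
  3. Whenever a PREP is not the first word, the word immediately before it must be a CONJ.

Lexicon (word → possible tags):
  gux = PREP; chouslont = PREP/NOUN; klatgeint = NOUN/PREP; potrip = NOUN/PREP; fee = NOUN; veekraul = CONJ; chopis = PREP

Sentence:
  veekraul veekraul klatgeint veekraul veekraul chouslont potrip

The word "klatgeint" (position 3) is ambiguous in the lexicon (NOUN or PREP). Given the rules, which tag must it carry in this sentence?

Candidates per position — 1:veekraul {CONJ}; 2:veekraul {CONJ}; 3:klatgeint {NOUN,PREP}; 4:veekraul {CONJ}; 5:veekraul {CONJ}; 6:chouslont {PREP,NOUN}; 7:potrip {NOUN,PREP}.
Position 7: PREP is ruled out by rule 3; that leaves NOUN.
Position 3: NOUN is ruled out by rule 1; that leaves PREP.
Position 6: NOUN is ruled out by rule 1; that leaves PREP.
The unique satisfying tagging is: CONJ CONJ PREP CONJ CONJ PREP NOUN.
Rule-by-rule: rule 1 holds; rule 2 holds; rule 3 holds.

PREP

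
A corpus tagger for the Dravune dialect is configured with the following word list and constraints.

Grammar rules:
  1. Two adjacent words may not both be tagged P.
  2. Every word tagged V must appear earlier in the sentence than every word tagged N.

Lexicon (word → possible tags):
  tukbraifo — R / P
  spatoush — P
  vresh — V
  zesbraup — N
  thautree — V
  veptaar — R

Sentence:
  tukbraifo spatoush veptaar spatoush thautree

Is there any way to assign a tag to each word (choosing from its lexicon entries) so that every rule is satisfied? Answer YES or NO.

YES

Candidates per position — 1:tukbraifo {R,P}; 2:spatoush {P}; 3:veptaar {R}; 4:spatoush {P}; 5:thautree {V}.
One satisfying assignment: R P R P V.
Check: rule 1 ok; rule 2 ok.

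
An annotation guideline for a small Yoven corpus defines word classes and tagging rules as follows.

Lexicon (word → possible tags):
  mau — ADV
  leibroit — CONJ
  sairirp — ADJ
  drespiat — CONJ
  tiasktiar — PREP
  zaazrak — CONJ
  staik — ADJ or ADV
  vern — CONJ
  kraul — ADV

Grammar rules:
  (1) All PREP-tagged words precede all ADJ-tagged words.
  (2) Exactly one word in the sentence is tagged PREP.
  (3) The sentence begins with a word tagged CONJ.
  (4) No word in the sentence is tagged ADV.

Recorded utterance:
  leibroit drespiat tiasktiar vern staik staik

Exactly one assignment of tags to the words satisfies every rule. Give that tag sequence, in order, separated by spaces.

Candidates per position — 1:leibroit {CONJ}; 2:drespiat {CONJ}; 3:tiasktiar {PREP}; 4:vern {CONJ}; 5:staik {ADJ,ADV}; 6:staik {ADJ,ADV}.
Position 5: tagging it ADV would leave rule 4 unsatisfiable, so it must be ADJ.
Position 6: tagging it ADV would leave rule 4 unsatisfiable, so it must be ADJ.
That leaves exactly one tagging: CONJ CONJ PREP CONJ ADJ ADJ.
Verifying each rule — rule 1 holds; rule 2 holds; rule 3 holds; rule 4 holds.

CONJ CONJ PREP CONJ ADJ ADJ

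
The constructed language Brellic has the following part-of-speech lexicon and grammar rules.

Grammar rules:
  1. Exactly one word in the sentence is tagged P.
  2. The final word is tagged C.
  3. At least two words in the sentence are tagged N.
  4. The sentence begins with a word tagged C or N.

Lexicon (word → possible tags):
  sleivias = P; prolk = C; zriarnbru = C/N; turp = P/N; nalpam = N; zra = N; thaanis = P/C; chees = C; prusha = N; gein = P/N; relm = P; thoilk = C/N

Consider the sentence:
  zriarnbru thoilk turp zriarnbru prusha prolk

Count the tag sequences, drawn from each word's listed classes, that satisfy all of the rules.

Candidates per position — 1:zriarnbru {C,N}; 2:thoilk {C,N}; 3:turp {P,N}; 4:zriarnbru {C,N}; 5:prusha {N}; 6:prolk {C}.
There are 16 candidate sequences in total.
Checking each against the rules leaves 7 sequences.
Count = 7.

7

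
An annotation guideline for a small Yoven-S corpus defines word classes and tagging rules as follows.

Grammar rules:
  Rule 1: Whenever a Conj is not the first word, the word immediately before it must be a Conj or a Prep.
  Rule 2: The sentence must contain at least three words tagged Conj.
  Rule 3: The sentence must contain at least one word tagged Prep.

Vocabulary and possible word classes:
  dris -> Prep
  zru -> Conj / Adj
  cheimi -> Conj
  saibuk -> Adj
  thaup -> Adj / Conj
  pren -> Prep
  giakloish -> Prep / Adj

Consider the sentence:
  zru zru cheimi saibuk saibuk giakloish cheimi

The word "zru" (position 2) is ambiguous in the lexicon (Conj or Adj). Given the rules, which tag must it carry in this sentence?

Candidates per position — 1:zru {Conj,Adj}; 2:zru {Conj,Adj}; 3:cheimi {Conj}; 4:saibuk {Adj}; 5:saibuk {Adj}; 6:giakloish {Prep,Adj}; 7:cheimi {Conj}.
Position 1: Adj is ruled out by rule 1; that leaves Conj.
Position 2: Adj is ruled out by rule 1; that leaves Conj.
Position 6: Adj is ruled out by rule 1; that leaves Prep.
The only consistent sequence is: Conj Conj Conj Adj Adj Prep Conj.
Check: rule 1 ok; rule 2 ok; rule 3 ok.

Conj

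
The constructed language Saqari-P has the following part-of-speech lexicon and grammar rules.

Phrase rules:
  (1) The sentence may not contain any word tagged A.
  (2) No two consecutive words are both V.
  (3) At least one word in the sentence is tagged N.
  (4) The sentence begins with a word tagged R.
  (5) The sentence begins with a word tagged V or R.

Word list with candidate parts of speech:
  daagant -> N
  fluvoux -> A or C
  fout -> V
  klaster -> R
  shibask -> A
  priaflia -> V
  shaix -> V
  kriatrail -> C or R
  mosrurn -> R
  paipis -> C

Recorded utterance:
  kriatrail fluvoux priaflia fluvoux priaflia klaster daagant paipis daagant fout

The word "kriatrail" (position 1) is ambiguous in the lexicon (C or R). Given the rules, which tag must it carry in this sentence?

Candidates per position — 1:kriatrail {C,R}; 2:fluvoux {A,C}; 3:priaflia {V}; 4:fluvoux {A,C}; 5:priaflia {V}; 6:klaster {R}; 7:daagant {N}; 8:paipis {C}; 9:daagant {N}; 10:fout {V}.
Position 1: C is ruled out by rule 4; that leaves R.
Position 2: A is ruled out by rule 1; that leaves C.
Position 4: A is ruled out by rule 1; that leaves C.
That leaves exactly one tagging: R C V C V R N C N V.
Checking: rule 1 ok; rule 2 ok; rule 3 ok; rule 4 ok; rule 5 ok.

R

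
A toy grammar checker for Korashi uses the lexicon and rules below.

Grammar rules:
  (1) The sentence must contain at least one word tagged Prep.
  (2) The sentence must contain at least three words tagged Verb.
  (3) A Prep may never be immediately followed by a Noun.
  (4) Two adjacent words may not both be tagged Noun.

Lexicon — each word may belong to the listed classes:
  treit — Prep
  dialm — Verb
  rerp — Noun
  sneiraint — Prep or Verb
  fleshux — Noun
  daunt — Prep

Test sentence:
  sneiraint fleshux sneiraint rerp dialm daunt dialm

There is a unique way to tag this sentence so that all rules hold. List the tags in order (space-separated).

Candidates per position — 1:sneiraint {Prep,Verb}; 2:fleshux {Noun}; 3:sneiraint {Prep,Verb}; 4:rerp {Noun}; 5:dialm {Verb}; 6:daunt {Prep}; 7:dialm {Verb}.
Word 1 cannot be Prep — rule 3 would then fail for every completion. It is Verb.
Word 3 cannot be Prep — rule 3 would then fail for every completion. It is Verb.
So the tagging must be: Verb Noun Verb Noun Verb Prep Verb.
Rule-by-rule: rule 1 ok; rule 2 ok; rule 3 ok; rule 4 ok.

Verb Noun Verb Noun Verb Prep Verb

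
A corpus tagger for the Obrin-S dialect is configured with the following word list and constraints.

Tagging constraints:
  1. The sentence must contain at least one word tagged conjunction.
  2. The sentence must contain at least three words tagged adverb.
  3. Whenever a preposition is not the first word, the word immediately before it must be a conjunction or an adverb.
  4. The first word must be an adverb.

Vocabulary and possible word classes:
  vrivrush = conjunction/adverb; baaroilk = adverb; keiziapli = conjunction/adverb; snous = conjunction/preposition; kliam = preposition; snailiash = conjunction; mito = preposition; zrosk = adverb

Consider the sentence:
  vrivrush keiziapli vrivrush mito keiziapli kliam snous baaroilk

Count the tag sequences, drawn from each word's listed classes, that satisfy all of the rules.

Candidates per position — 1:vrivrush {conjunction,adverb}; 2:keiziapli {conjunction,adverb}; 3:vrivrush {conjunction,adverb}; 4:mito {preposition}; 5:keiziapli {conjunction,adverb}; 6:kliam {preposition}; 7:snous {conjunction,preposition}; 8:baaroilk {adverb}.
There are 32 candidate sequences in total.
Checking each against the rules leaves 7 sequences.
Count = 7.

7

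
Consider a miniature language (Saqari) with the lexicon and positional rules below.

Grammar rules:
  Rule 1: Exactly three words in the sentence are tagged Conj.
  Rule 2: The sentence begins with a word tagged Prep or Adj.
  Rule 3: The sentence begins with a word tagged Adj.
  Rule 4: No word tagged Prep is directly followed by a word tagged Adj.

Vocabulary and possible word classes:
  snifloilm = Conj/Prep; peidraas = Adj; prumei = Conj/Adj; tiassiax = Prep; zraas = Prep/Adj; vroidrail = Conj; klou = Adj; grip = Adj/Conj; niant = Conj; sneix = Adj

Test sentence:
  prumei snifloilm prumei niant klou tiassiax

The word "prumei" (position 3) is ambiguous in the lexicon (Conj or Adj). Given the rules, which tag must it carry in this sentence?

Conj

Candidates per position — 1:prumei {Conj,Adj}; 2:snifloilm {Conj,Prep}; 3:prumei {Conj,Adj}; 4:niant {Conj}; 5:klou {Adj}; 6:tiassiax {Prep}.
Word 1 cannot be Conj — rule 2 would then fail for every completion. It is Adj.
Word 2 cannot be Prep — rule 1 would then fail for every completion. It is Conj.
Word 3 cannot be Adj — rule 1 would then fail for every completion. It is Conj.
So the tagging must be: Adj Conj Conj Conj Adj Prep.
Verifying each rule — rule 1 ✓; rule 2 ✓; rule 3 ✓; rule 4 ✓.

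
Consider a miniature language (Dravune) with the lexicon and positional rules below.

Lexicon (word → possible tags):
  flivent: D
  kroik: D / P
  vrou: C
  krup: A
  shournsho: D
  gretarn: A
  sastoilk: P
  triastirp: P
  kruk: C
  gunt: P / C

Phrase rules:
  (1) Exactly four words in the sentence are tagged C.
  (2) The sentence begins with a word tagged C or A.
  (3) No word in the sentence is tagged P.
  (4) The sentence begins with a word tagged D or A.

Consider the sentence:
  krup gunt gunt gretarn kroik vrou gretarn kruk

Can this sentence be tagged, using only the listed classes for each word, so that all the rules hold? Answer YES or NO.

YES

Candidates per position — 1:krup {A}; 2:gunt {P,C}; 3:gunt {P,C}; 4:gretarn {A}; 5:kroik {D,P}; 6:vrou {C}; 7:gretarn {A}; 8:kruk {C}.
One satisfying assignment: A C C A D C A C.
Rule-by-rule: rule 1 holds; rule 2 holds; rule 3 holds; rule 4 holds.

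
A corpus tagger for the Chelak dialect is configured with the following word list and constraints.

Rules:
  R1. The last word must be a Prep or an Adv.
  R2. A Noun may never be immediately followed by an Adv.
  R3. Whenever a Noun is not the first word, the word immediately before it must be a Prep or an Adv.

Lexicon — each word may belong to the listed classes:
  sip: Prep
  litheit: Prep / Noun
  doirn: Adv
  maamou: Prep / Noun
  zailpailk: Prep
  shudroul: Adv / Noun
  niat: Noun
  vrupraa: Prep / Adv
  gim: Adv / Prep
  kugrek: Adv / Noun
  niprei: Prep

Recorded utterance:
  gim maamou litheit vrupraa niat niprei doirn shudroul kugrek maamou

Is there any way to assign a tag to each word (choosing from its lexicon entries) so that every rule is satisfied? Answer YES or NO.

Candidates per position — 1:gim {Adv,Prep}; 2:maamou {Prep,Noun}; 3:litheit {Prep,Noun}; 4:vrupraa {Prep,Adv}; 5:niat {Noun}; 6:niprei {Prep}; 7:doirn {Adv}; 8:shudroul {Adv,Noun}; 9:kugrek {Adv,Noun}; 10:maamou {Prep,Noun}.
One satisfying assignment: Prep Noun Prep Prep Noun Prep Adv Adv Noun Prep.
Verifying each rule — rule 1 holds; rule 2 holds; rule 3 holds.

YES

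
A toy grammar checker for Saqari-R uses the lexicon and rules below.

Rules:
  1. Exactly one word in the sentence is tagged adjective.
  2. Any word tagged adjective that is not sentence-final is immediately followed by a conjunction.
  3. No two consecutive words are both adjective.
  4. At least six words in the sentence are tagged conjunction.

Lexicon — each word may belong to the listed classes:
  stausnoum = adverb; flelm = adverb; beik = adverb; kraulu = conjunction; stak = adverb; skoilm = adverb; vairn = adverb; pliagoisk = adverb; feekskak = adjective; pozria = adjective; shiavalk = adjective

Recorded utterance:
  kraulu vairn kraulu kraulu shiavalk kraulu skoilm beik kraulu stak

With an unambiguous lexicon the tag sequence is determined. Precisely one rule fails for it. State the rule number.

4

Fixed tagging: conjunction adverb conjunction conjunction adjective conjunction adverb adverb conjunction adverb.
Applying the rules: R1 ✓, R2 ✓, R3 ✓, R4 ✗.
Only rule 4 fails.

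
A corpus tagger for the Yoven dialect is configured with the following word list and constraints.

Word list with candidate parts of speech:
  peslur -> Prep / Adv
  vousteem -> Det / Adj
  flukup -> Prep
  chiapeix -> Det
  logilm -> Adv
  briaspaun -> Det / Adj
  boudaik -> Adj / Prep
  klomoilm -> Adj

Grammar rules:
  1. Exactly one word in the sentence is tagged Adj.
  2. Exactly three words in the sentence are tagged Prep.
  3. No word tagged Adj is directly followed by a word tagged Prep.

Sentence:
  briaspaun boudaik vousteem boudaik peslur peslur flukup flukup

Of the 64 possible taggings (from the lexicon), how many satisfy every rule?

2

Candidates per position — 1:briaspaun {Det,Adj}; 2:boudaik {Adj,Prep}; 3:vousteem {Det,Adj}; 4:boudaik {Adj,Prep}; 5:peslur {Prep,Adv}; 6:peslur {Prep,Adv}; 7:flukup {Prep}; 8:flukup {Prep}.
There are 64 candidate sequences in total.
The sequences that satisfy every rule: Det Adj Det Prep Adv Adv Prep Prep; Det Prep Det Adj Adv Adv Prep Prep.
Count = 2.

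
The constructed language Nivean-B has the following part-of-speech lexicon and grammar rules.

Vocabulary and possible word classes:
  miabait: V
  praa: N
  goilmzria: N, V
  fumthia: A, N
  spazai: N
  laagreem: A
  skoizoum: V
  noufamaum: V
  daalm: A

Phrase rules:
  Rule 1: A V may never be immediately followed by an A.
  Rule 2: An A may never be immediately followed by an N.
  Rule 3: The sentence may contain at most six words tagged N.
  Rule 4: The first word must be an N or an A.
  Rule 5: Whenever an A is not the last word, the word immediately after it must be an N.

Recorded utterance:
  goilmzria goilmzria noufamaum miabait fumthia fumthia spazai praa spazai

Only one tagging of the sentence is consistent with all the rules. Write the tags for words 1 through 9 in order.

Candidates per position — 1:goilmzria {N,V}; 2:goilmzria {N,V}; 3:noufamaum {V}; 4:miabait {V}; 5:fumthia {A,N}; 6:fumthia {A,N}; 7:spazai {N}; 8:praa {N}; 9:spazai {N}.
At position 1, choosing V makes rule 4 impossible to satisfy; hence N.
At position 5, choosing A makes rule 1 impossible to satisfy; hence N.
At position 6, choosing A makes rule 2 impossible to satisfy; hence N.
At position 2, choosing N makes rule 3 impossible to satisfy; hence V.
The only consistent sequence is: N V V V N N N N N.
Checking: rule 1 ok; rule 2 ok; rule 3 ok; rule 4 ok; rule 5 ok.

N V V V N N N N N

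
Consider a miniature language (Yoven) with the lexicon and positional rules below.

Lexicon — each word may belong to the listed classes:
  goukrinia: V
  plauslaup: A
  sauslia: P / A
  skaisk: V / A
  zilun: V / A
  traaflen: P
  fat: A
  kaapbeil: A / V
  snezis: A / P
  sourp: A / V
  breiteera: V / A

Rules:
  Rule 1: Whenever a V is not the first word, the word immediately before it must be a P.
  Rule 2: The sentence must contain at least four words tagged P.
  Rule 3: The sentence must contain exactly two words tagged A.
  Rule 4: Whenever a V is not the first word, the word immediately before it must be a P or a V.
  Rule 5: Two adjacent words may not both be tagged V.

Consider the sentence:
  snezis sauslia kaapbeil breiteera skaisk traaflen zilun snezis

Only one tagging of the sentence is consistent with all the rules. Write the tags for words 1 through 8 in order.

Candidates per position — 1:snezis {A,P}; 2:sauslia {P,A}; 3:kaapbeil {A,V}; 4:breiteera {V,A}; 5:skaisk {V,A}; 6:traaflen {P}; 7:zilun {V,A}; 8:snezis {A,P}.
Position 1: tagging it A would leave rule 2 unsatisfiable, so it must be P.
Position 2: tagging it A would leave rule 2 unsatisfiable, so it must be P.
Position 4: tagging it V would leave rule 1 unsatisfiable, so it must be A.
Position 5: tagging it V would leave rule 1 unsatisfiable, so it must be A.
Position 7: tagging it A would leave rule 3 unsatisfiable, so it must be V.
Position 8: tagging it A would leave rule 2 unsatisfiable, so it must be P.
Position 3: tagging it A would leave rule 3 unsatisfiable, so it must be V.
That leaves exactly one tagging: P P V A A P V P.
Rule-by-rule: rule 1 holds; rule 2 holds; rule 3 holds; rule 4 holds; rule 5 holds.

P P V A A P V P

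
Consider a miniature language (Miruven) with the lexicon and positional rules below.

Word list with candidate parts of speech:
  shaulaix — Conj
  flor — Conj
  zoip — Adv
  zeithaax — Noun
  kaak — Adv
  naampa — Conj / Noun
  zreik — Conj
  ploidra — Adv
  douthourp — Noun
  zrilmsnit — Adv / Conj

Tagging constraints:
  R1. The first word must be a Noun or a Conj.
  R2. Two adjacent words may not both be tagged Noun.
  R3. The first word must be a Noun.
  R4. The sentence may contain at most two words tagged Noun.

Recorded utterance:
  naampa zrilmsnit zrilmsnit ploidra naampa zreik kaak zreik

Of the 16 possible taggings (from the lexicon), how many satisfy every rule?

8

Candidates per position — 1:naampa {Conj,Noun}; 2:zrilmsnit {Adv,Conj}; 3:zrilmsnit {Adv,Conj}; 4:ploidra {Adv}; 5:naampa {Conj,Noun}; 6:zreik {Conj}; 7:kaak {Adv}; 8:zreik {Conj}.
There are 16 candidate sequences in total.
Checking each against the rules leaves 8 sequences.
Count = 8.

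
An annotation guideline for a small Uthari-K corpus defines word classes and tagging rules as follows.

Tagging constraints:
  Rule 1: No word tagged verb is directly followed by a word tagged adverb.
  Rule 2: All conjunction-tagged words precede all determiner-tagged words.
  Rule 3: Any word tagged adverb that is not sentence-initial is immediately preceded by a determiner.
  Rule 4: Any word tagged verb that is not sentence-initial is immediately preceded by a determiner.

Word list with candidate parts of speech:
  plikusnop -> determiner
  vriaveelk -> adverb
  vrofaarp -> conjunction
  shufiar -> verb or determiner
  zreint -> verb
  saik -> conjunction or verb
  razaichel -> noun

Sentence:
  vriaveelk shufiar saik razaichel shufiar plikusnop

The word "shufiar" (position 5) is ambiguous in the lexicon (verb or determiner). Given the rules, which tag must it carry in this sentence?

Candidates per position — 1:vriaveelk {adverb}; 2:shufiar {verb,determiner}; 3:saik {conjunction,verb}; 4:razaichel {noun}; 5:shufiar {verb,determiner}; 6:plikusnop {determiner}.
Word 2 cannot be verb — rule 4 would then fail for every completion. It is determiner.
Word 3 cannot be conjunction — rule 2 would then fail for every completion. It is verb.
Word 5 cannot be verb — rule 4 would then fail for every completion. It is determiner.
The only consistent sequence is: adverb determiner verb noun determiner determiner.
Verifying each rule — rule 1 holds; rule 2 holds; rule 3 holds; rule 4 holds.

determiner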